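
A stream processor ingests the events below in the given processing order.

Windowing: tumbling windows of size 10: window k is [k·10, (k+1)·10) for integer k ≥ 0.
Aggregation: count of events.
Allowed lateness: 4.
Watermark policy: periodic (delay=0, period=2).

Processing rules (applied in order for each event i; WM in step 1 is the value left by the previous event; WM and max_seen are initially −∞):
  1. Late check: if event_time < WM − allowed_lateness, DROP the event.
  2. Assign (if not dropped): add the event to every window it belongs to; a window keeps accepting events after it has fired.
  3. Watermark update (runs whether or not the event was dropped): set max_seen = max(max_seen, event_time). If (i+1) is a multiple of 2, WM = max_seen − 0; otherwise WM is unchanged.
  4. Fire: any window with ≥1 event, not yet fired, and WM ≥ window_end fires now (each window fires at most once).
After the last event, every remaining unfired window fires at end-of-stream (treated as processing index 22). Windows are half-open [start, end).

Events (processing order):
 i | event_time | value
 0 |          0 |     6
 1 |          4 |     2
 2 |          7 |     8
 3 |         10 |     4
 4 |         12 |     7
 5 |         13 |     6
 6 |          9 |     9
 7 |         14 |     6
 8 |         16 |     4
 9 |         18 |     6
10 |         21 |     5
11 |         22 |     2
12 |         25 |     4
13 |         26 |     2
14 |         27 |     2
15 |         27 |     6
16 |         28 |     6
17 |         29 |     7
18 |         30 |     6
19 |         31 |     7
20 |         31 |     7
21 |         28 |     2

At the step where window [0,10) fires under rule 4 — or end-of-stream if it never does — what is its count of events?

3

i=0 t=0 v=6: → [0,10); WM=−∞
i=1 t=4 v=2: → [0,10); WM=4
i=2 t=7 v=8: → [0,10); WM=4
i=3 t=10 v=4: → [10,20); WM=10; [0,10) fires=3
i=4 t=12 v=7: → [10,20); WM=10
i=5 t=13 v=6: → [10,20); WM=13
i=6 t=9 v=9: → [0,10); WM=13
i=7 t=14 v=6: → [10,20); WM=14
i=8 t=16 v=4: → [10,20); WM=14
i=9 t=18 v=6: → [10,20); WM=18
i=10 t=21 v=5: → [20,30); WM=18
i=11 t=22 v=2: → [20,30); WM=22; [10,20) fires=6
i=12 t=25 v=4: → [20,30); WM=22
i=13 t=26 v=2: → [20,30); WM=26
i=14 t=27 v=2: → [20,30); WM=26
i=15 t=27 v=6: → [20,30); WM=27
i=16 t=28 v=6: → [20,30); WM=27
i=17 t=29 v=7: → [20,30); WM=29
i=18 t=30 v=6: → [30,40); WM=29
i=19 t=31 v=7: → [30,40); WM=31; [20,30) fires=8
i=20 t=31 v=7: → [30,40); WM=31
i=21 t=28 v=2: → [20,30); WM=31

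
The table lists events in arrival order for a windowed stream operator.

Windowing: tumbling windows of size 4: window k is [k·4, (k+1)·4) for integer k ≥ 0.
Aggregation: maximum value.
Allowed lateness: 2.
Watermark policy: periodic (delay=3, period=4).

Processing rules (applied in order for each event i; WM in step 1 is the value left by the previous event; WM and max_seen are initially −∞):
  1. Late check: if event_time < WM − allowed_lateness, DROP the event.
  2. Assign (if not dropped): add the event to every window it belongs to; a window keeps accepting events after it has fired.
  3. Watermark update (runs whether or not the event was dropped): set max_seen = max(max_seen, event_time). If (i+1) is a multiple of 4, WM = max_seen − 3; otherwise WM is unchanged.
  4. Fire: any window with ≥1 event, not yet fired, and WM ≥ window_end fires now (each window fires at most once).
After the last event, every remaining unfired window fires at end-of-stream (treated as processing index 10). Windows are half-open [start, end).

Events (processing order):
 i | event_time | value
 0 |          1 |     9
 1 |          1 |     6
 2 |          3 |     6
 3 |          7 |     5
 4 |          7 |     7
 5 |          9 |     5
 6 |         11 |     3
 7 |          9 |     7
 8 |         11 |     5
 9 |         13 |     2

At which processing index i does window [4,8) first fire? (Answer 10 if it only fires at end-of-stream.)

7

i=0 t=1 v=9: → [0,4); WM=−∞
i=1 t=1 v=6: → [0,4); WM=−∞
i=2 t=3 v=6: → [0,4); WM=−∞
i=3 t=7 v=5: → [4,8); WM=4; [0,4) fires=9
i=4 t=7 v=7: → [4,8); WM=4
i=5 t=9 v=5: → [8,12); WM=4
i=6 t=11 v=3: → [8,12); WM=4
i=7 t=9 v=7: → [8,12); WM=8; [4,8) fires=7
i=8 t=11 v=5: → [8,12); WM=8
i=9 t=13 v=2: → [12,16); WM=8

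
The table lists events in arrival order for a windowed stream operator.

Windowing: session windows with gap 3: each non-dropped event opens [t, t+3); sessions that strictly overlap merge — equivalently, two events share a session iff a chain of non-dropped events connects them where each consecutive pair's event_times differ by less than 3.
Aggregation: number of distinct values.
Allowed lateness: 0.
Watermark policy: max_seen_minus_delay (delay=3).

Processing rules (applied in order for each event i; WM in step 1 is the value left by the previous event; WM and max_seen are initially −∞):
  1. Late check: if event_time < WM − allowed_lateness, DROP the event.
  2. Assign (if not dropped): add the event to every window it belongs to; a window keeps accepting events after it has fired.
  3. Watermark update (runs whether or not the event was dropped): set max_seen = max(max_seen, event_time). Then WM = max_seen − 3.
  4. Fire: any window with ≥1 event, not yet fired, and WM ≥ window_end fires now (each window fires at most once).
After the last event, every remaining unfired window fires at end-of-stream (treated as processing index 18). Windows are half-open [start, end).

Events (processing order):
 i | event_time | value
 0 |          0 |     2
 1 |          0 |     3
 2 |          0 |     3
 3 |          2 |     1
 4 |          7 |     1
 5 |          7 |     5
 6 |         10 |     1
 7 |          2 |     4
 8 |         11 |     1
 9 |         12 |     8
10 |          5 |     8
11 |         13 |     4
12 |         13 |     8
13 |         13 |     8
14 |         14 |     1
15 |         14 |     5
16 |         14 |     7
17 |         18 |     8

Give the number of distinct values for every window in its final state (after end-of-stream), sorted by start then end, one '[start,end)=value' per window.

i=0 t=0 v=2: → [0,3); WM=-3
i=1 t=0 v=3: → [0,3); WM=-3
i=2 t=0 v=3: → [0,3); WM=-3
i=3 t=2 v=1: → [0,5); WM=-1
i=4 t=7 v=1: → [7,10); WM=4
i=5 t=7 v=5: → [7,10); WM=4
i=6 t=10 v=1: → [10,13); WM=7
i=7 t=2 v=4: DROP (t<7-0); WM=7
i=8 t=11 v=1: → [10,14); WM=8
i=9 t=12 v=8: → [10,15); WM=9
i=10 t=5 v=8: DROP (t<9-0); WM=9
i=11 t=13 v=4: → [10,16); WM=10
i=12 t=13 v=8: → [10,16); WM=10
i=13 t=13 v=8: → [10,16); WM=10
i=14 t=14 v=1: → [10,17); WM=11
i=15 t=14 v=5: → [10,17); WM=11
i=16 t=14 v=7: → [10,17); WM=11
i=17 t=18 v=8: → [18,21); WM=15

[0,5)=3 [7,10)=2 [10,17)=5 [18,21)=1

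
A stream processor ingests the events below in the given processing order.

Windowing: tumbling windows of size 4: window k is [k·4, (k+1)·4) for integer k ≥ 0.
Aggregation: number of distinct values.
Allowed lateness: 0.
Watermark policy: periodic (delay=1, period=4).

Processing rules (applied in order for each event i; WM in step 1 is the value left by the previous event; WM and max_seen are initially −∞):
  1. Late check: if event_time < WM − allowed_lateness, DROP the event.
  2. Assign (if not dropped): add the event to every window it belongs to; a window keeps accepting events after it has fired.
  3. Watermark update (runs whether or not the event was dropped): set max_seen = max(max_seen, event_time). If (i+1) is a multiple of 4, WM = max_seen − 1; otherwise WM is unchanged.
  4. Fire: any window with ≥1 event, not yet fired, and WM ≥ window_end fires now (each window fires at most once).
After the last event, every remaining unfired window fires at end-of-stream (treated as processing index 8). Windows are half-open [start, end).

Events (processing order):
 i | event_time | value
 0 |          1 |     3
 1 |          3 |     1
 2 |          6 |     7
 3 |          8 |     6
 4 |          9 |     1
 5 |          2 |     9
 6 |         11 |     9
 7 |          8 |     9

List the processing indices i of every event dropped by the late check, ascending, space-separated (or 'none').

5

i=0 t=1 v=3: → [0,4); WM=−∞
i=1 t=3 v=1: → [0,4); WM=−∞
i=2 t=6 v=7: → [4,8); WM=−∞
i=3 t=8 v=6: → [8,12); WM=7; [0,4) fires=2
i=4 t=9 v=1: → [8,12); WM=7
i=5 t=2 v=9: DROP (t<7-0); WM=7
i=6 t=11 v=9: → [8,12); WM=7
i=7 t=8 v=9: → [8,12); WM=10; [4,8) fires=1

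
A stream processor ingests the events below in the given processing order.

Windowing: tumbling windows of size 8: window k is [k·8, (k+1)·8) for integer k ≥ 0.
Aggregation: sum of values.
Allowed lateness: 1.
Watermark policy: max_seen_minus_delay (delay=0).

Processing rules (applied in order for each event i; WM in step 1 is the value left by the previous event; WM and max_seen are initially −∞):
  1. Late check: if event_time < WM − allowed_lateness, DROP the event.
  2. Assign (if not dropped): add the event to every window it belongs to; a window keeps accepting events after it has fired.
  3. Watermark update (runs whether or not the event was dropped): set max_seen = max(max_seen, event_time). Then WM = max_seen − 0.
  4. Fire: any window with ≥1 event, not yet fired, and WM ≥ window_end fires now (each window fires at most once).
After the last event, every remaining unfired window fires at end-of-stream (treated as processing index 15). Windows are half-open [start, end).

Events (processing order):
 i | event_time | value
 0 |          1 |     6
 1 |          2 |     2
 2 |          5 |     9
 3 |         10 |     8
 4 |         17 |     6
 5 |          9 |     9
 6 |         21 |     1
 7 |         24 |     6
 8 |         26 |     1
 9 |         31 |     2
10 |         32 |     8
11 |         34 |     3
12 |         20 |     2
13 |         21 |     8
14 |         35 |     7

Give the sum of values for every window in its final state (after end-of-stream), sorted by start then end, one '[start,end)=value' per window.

i=0 t=1 v=6: → [0,8); WM=1
i=1 t=2 v=2: → [0,8); WM=2
i=2 t=5 v=9: → [0,8); WM=5
i=3 t=10 v=8: → [8,16); WM=10; [0,8) fires=17
i=4 t=17 v=6: → [16,24); WM=17; [8,16) fires=8
i=5 t=9 v=9: DROP (t<17-1); WM=17
i=6 t=21 v=1: → [16,24); WM=21
i=7 t=24 v=6: → [24,32); WM=24; [16,24) fires=7
i=8 t=26 v=1: → [24,32); WM=26
i=9 t=31 v=2: → [24,32); WM=31
i=10 t=32 v=8: → [32,40); WM=32; [24,32) fires=9
i=11 t=34 v=3: → [32,40); WM=34
i=12 t=20 v=2: DROP (t<34-1); WM=34
i=13 t=21 v=8: DROP (t<34-1); WM=34
i=14 t=35 v=7: → [32,40); WM=35

[0,8)=17 [8,16)=8 [16,24)=7 [24,32)=9 [32,40)=18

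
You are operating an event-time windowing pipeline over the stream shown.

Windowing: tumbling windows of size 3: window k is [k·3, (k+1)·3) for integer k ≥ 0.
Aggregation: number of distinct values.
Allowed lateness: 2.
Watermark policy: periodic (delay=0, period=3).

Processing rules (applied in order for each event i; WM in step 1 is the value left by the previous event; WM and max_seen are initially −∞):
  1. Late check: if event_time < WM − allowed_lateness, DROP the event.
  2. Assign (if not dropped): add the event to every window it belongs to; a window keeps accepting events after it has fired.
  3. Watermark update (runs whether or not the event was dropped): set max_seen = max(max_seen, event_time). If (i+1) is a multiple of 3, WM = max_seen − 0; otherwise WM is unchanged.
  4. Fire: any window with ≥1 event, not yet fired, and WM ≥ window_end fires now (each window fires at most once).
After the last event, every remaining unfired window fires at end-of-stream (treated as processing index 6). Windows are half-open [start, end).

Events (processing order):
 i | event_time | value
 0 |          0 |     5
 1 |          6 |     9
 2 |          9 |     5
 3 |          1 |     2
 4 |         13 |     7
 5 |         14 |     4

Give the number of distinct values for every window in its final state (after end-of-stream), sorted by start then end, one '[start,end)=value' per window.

[0,3)=1 [6,9)=1 [9,12)=1 [12,15)=2

i=0 t=0 v=5: → [0,3); WM=−∞
i=1 t=6 v=9: → [6,9); WM=−∞
i=2 t=9 v=5: → [9,12); WM=9; [0,3) fires=1 [6,9) fires=1
i=3 t=1 v=2: DROP (t<9-2); WM=9
i=4 t=13 v=7: → [12,15); WM=9
i=5 t=14 v=4: → [12,15); WM=14; [9,12) fires=1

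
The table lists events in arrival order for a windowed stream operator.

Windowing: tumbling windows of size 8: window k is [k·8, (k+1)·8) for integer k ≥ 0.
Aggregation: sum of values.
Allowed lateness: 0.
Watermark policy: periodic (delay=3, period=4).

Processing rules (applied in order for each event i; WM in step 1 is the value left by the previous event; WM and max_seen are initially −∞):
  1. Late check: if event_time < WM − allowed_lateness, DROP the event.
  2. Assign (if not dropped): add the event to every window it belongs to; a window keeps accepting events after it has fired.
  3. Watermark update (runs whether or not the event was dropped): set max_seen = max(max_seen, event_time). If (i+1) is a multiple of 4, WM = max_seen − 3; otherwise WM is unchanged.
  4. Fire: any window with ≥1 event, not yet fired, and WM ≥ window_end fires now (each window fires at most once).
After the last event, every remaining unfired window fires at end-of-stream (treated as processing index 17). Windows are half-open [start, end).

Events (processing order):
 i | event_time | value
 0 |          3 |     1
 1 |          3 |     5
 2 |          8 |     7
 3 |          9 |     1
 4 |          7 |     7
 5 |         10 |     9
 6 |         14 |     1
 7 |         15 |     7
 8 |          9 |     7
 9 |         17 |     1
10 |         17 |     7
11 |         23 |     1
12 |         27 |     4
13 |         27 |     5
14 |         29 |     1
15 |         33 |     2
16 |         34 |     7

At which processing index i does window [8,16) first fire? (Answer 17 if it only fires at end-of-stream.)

i=0 t=3 v=1: → [0,8); WM=−∞
i=1 t=3 v=5: → [0,8); WM=−∞
i=2 t=8 v=7: → [8,16); WM=−∞
i=3 t=9 v=1: → [8,16); WM=6
i=4 t=7 v=7: → [0,8); WM=6
i=5 t=10 v=9: → [8,16); WM=6
i=6 t=14 v=1: → [8,16); WM=6
i=7 t=15 v=7: → [8,16); WM=12; [0,8) fires=13
i=8 t=9 v=7: DROP (t<12-0); WM=12
i=9 t=17 v=1: → [16,24); WM=12
i=10 t=17 v=7: → [16,24); WM=12
i=11 t=23 v=1: → [16,24); WM=20; [8,16) fires=25
i=12 t=27 v=4: → [24,32); WM=20
i=13 t=27 v=5: → [24,32); WM=20
i=14 t=29 v=1: → [24,32); WM=20
i=15 t=33 v=2: → [32,40); WM=30; [16,24) fires=9
i=16 t=34 v=7: → [32,40); WM=30

11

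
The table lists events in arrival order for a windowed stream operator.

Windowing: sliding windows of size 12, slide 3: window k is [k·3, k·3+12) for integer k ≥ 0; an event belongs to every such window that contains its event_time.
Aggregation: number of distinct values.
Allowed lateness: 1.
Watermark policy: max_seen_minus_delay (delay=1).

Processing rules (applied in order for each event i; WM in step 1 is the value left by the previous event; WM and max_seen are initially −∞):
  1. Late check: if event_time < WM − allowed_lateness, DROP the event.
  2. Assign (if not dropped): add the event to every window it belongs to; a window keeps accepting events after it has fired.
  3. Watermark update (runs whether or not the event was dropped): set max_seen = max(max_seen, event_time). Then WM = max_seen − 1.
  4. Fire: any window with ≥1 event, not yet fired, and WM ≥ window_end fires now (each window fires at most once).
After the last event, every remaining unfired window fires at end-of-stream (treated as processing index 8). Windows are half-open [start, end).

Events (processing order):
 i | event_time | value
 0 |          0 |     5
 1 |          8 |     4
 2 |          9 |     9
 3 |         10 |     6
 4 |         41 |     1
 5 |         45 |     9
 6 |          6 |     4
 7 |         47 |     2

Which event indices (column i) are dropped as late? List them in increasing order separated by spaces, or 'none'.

i=0 t=0 v=5: → [0,12); WM=-1
i=1 t=8 v=4: → [6,18),[3,15),[0,12); WM=7
i=2 t=9 v=9: → [9,21),[6,18),[3,15),[0,12); WM=8
i=3 t=10 v=6: → [9,21),[6,18),[3,15),[0,12); WM=9
i=4 t=41 v=1: → [39,51),[36,48),[33,45),[30,42); WM=40; [0,12) fires=4 [3,15) fires=3 [6,18) fires=3 [9,21) fires=2
i=5 t=45 v=9: → [45,57),[42,54),[39,51),[36,48); WM=44; [30,42) fires=1
i=6 t=6 v=4: DROP (t<44-1); WM=44
i=7 t=47 v=2: → [45,57),[42,54),[39,51),[36,48); WM=46; [33,45) fires=1

6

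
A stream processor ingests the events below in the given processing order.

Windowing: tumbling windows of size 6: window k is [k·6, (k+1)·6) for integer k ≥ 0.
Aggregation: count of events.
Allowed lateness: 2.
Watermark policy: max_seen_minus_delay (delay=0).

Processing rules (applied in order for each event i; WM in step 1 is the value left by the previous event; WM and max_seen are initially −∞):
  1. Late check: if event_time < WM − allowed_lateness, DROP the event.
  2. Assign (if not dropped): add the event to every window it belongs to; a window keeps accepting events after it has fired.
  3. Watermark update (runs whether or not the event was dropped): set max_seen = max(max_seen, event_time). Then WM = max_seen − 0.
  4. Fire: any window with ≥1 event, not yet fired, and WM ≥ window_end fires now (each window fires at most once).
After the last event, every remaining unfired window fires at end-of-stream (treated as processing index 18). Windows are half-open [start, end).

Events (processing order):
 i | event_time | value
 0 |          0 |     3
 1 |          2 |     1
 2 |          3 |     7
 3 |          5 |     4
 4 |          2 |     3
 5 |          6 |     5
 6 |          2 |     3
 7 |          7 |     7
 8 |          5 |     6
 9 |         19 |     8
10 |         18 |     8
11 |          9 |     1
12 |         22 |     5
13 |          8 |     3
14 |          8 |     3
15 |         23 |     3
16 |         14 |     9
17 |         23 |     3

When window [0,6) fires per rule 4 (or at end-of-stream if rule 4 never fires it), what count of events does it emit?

i=0 t=0 v=3: → [0,6); WM=0
i=1 t=2 v=1: → [0,6); WM=2
i=2 t=3 v=7: → [0,6); WM=3
i=3 t=5 v=4: → [0,6); WM=5
i=4 t=2 v=3: DROP (t<5-2); WM=5
i=5 t=6 v=5: → [6,12); WM=6; [0,6) fires=4
i=6 t=2 v=3: DROP (t<6-2); WM=6
i=7 t=7 v=7: → [6,12); WM=7
i=8 t=5 v=6: → [0,6); WM=7
i=9 t=19 v=8: → [18,24); WM=19; [6,12) fires=2
i=10 t=18 v=8: → [18,24); WM=19
i=11 t=9 v=1: DROP (t<19-2); WM=19
i=12 t=22 v=5: → [18,24); WM=22
i=13 t=8 v=3: DROP (t<22-2); WM=22
i=14 t=8 v=3: DROP (t<22-2); WM=22
i=15 t=23 v=3: → [18,24); WM=23
i=16 t=14 v=9: DROP (t<23-2); WM=23
i=17 t=23 v=3: → [18,24); WM=23

4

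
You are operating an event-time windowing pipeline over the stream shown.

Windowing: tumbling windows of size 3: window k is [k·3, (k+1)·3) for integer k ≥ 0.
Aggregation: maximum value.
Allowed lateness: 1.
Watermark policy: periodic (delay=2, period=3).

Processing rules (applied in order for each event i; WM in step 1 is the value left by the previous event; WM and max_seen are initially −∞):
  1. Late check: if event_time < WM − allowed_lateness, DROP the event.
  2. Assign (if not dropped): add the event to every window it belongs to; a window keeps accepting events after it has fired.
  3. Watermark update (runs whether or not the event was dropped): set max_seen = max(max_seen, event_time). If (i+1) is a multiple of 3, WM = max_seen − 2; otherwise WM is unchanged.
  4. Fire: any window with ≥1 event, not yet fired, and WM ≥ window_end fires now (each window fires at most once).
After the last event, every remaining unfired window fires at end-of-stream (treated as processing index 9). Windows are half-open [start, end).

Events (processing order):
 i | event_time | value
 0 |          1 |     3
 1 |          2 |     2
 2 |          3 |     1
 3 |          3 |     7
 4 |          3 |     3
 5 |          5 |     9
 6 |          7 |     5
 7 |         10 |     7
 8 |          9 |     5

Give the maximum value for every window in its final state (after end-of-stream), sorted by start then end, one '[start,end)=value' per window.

i=0 t=1 v=3: → [0,3); WM=−∞
i=1 t=2 v=2: → [0,3); WM=−∞
i=2 t=3 v=1: → [3,6); WM=1
i=3 t=3 v=7: → [3,6); WM=1
i=4 t=3 v=3: → [3,6); WM=1
i=5 t=5 v=9: → [3,6); WM=3; [0,3) fires=3
i=6 t=7 v=5: → [6,9); WM=3
i=7 t=10 v=7: → [9,12); WM=3
i=8 t=9 v=5: → [9,12); WM=8; [3,6) fires=9

[0,3)=3 [3,6)=9 [6,9)=5 [9,12)=7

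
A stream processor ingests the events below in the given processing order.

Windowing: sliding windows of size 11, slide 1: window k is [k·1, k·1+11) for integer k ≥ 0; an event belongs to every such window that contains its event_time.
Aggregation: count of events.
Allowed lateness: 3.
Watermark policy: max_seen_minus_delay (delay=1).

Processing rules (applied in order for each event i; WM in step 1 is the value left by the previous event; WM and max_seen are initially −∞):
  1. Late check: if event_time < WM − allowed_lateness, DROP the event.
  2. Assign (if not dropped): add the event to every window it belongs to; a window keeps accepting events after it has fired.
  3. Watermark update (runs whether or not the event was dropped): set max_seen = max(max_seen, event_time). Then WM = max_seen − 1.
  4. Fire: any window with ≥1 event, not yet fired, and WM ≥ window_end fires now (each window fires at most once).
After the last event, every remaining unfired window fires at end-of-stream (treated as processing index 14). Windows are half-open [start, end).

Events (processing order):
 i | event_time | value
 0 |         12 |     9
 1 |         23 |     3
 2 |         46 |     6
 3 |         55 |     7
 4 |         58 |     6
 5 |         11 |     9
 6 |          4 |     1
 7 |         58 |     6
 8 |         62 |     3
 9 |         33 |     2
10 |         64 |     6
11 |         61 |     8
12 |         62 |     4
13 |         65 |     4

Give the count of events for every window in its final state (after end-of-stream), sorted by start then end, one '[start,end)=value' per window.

[2,13)=1 [3,14)=1 [4,15)=1 [5,16)=1 [6,17)=1 [7,18)=1 [8,19)=1 [9,20)=1 [10,21)=1 [11,22)=1 [12,23)=1 [13,24)=1 [14,25)=1 [15,26)=1 [16,27)=1 [17,28)=1 [18,29)=1 [19,30)=1 [20,31)=1 [21,32)=1 [22,33)=1 [23,34)=1 [36,47)=1 [37,48)=1 [38,49)=1 [39,50)=1 [40,51)=1 [41,52)=1 [42,53)=1 [43,54)=1 [44,55)=1 [45,56)=2 [46,57)=2 [47,58)=1 [48,59)=3 [49,60)=3 [50,61)=3 [51,62)=4 [52,63)=6 [53,64)=6 [54,65)=7 [55,66)=8 [56,67)=7 [57,68)=7 [58,69)=7 [59,70)=5 [60,71)=5 [61,72)=5 [62,73)=4 [63,74)=2 [64,75)=2 [65,76)=1

i=0 t=12 v=9: → [12,23),[11,22),[10,21),[9,20),[8,19),[7,18),[6,17),[5,16),[4,15),[3,14),[2,13); WM=11
i=1 t=23 v=3: → [23,34),[22,33),[21,32),[20,31),[19,30),[18,29),[17,28),[16,27),[15,26),[14,25),[13,24); WM=22; [2,13) fires=1 [3,14) fires=1 [4,15) fires=1 [5,16) fires=1 [6,17) fires=1 [7,18) fires=1 [8,19) fires=1 [9,20) fires=1 [10,21) fires=1 [11,22) fires=1
i=2 t=46 v=6: → [46,57),[45,56),[44,55),[43,54),[42,53),[41,52),[40,51),[39,50),[38,49),[37,48),[36,47); WM=45; [12,23) fires=1 [13,24) fires=1 [14,25) fires=1 [15,26) fires=1 [16,27) fires=1 [17,28) fires=1 [18,29) fires=1 [19,30) fires=1 [20,31) fires=1 [21,32) fires=1 [22,33) fires=1 [23,34) fires=1
i=3 t=55 v=7: → [55,66),[54,65),[53,64),[52,63),[51,62),[50,61),[49,60),[48,59),[47,58),[46,57),[45,56); WM=54; [36,47) fires=1 [37,48) fires=1 [38,49) fires=1 [39,50) fires=1 [40,51) fires=1 [41,52) fires=1 [42,53) fires=1 [43,54) fires=1
i=4 t=58 v=6: → [58,69),[57,68),[56,67),[55,66),[54,65),[53,64),[52,63),[51,62),[50,61),[49,60),[48,59); WM=57; [44,55) fires=1 [45,56) fires=2 [46,57) fires=2
i=5 t=11 v=9: DROP (t<57-3); WM=57
i=6 t=4 v=1: DROP (t<57-3); WM=57
i=7 t=58 v=6: → [58,69),[57,68),[56,67),[55,66),[54,65),[53,64),[52,63),[51,62),[50,61),[49,60),[48,59); WM=57
i=8 t=62 v=3: → [62,73),[61,72),[60,71),[59,70),[58,69),[57,68),[56,67),[55,66),[54,65),[53,64),[52,63); WM=61; [47,58) fires=1 [48,59) fires=3 [49,60) fires=3 [50,61) fires=3
i=9 t=33 v=2: DROP (t<61-3); WM=61
i=10 t=64 v=6: → [64,75),[63,74),[62,73),[61,72),[60,71),[59,70),[58,69),[57,68),[56,67),[55,66),[54,65); WM=63; [51,62) fires=3 [52,63) fires=4
i=11 t=61 v=8: → [61,72),[60,71),[59,70),[58,69),[57,68),[56,67),[55,66),[54,65),[53,64),[52,63),[51,62); WM=63
i=12 t=62 v=4: → [62,73),[61,72),[60,71),[59,70),[58,69),[57,68),[56,67),[55,66),[54,65),[53,64),[52,63); WM=63
i=13 t=65 v=4: → [65,76),[64,75),[63,74),[62,73),[61,72),[60,71),[59,70),[58,69),[57,68),[56,67),[55,66); WM=64; [53,64) fires=6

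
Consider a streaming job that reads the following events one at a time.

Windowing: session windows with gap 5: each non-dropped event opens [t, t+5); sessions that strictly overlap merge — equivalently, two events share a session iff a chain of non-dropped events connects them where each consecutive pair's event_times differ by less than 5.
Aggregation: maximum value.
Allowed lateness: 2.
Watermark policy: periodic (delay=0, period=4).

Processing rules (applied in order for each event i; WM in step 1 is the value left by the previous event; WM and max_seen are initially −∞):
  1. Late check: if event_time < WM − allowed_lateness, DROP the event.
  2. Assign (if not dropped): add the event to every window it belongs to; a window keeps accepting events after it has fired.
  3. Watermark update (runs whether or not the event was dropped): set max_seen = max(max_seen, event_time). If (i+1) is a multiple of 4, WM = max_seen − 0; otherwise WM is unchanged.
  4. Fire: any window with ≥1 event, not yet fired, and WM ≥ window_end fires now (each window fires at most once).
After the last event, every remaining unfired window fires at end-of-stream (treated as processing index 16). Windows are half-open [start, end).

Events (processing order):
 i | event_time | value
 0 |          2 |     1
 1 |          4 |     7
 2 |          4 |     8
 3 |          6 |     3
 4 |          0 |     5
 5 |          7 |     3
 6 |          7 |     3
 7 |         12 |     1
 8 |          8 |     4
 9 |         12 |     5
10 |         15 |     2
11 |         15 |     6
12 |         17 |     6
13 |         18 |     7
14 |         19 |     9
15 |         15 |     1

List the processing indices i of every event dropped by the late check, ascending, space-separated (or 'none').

i=0 t=2 v=1: → [2,7); WM=−∞
i=1 t=4 v=7: → [2,9); WM=−∞
i=2 t=4 v=8: → [2,9); WM=−∞
i=3 t=6 v=3: → [2,11); WM=6
i=4 t=0 v=5: DROP (t<6-2); WM=6
i=5 t=7 v=3: → [2,12); WM=6
i=6 t=7 v=3: → [2,12); WM=6
i=7 t=12 v=1: → [12,17); WM=12
i=8 t=8 v=4: DROP (t<12-2); WM=12
i=9 t=12 v=5: → [12,17); WM=12
i=10 t=15 v=2: → [12,20); WM=12
i=11 t=15 v=6: → [12,20); WM=15
i=12 t=17 v=6: → [12,22); WM=15
i=13 t=18 v=7: → [12,23); WM=15
i=14 t=19 v=9: → [12,24); WM=15
i=15 t=15 v=1: → [12,24); WM=19

4 8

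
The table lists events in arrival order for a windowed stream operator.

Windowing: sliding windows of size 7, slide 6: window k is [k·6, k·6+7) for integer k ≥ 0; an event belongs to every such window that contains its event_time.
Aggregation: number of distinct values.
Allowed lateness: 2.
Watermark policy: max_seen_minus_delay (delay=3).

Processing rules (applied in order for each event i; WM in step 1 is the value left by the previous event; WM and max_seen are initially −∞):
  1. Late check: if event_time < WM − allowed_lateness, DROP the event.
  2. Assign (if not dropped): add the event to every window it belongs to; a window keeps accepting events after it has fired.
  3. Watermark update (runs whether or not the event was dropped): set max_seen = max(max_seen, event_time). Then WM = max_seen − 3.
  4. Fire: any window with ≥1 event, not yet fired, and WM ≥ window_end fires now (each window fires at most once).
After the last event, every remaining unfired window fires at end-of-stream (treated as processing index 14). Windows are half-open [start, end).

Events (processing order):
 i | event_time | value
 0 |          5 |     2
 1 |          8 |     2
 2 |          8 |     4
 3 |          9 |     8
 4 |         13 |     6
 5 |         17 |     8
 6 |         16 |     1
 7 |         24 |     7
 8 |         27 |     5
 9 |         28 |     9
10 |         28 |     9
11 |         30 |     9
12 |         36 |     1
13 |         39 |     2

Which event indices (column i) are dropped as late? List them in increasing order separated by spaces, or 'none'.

i=0 t=5 v=2: → [0,7); WM=2
i=1 t=8 v=2: → [6,13); WM=5
i=2 t=8 v=4: → [6,13); WM=5
i=3 t=9 v=8: → [6,13); WM=6
i=4 t=13 v=6: → [12,19); WM=10; [0,7) fires=1
i=5 t=17 v=8: → [12,19); WM=14; [6,13) fires=3
i=6 t=16 v=1: → [12,19); WM=14
i=7 t=24 v=7: → [24,31),[18,25); WM=21; [12,19) fires=3
i=8 t=27 v=5: → [24,31); WM=24
i=9 t=28 v=9: → [24,31); WM=25; [18,25) fires=1
i=10 t=28 v=9: → [24,31); WM=25
i=11 t=30 v=9: → [30,37),[24,31); WM=27
i=12 t=36 v=1: → [36,43),[30,37); WM=33; [24,31) fires=3
i=13 t=39 v=2: → [36,43); WM=36

none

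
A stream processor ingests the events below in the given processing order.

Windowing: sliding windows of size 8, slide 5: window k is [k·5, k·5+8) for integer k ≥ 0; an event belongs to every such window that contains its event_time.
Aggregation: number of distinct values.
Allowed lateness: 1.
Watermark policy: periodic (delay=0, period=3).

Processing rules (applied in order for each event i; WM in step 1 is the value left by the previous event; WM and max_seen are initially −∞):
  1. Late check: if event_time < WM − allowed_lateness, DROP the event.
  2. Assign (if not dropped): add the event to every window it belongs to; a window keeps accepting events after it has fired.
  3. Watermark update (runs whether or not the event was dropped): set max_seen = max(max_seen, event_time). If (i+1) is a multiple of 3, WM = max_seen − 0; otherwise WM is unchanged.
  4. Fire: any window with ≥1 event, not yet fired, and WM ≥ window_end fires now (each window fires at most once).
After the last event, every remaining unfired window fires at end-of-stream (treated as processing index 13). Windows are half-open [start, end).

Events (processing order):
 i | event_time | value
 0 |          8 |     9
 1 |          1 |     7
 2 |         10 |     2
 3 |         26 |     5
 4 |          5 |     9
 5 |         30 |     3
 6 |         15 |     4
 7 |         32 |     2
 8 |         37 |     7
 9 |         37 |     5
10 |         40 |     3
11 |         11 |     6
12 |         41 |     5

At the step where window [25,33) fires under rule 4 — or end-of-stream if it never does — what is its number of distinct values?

i=0 t=8 v=9: → [5,13); WM=−∞
i=1 t=1 v=7: → [0,8); WM=−∞
i=2 t=10 v=2: → [10,18),[5,13); WM=10; [0,8) fires=1
i=3 t=26 v=5: → [25,33),[20,28); WM=10
i=4 t=5 v=9: DROP (t<10-1); WM=10
i=5 t=30 v=3: → [30,38),[25,33); WM=30; [5,13) fires=2 [10,18) fires=1 [20,28) fires=1
i=6 t=15 v=4: DROP (t<30-1); WM=30
i=7 t=32 v=2: → [30,38),[25,33); WM=30
i=8 t=37 v=7: → [35,43),[30,38); WM=37; [25,33) fires=3
i=9 t=37 v=5: → [35,43),[30,38); WM=37
i=10 t=40 v=3: → [40,48),[35,43); WM=37
i=11 t=11 v=6: DROP (t<37-1); WM=40; [30,38) fires=4
i=12 t=41 v=5: → [40,48),[35,43); WM=40

3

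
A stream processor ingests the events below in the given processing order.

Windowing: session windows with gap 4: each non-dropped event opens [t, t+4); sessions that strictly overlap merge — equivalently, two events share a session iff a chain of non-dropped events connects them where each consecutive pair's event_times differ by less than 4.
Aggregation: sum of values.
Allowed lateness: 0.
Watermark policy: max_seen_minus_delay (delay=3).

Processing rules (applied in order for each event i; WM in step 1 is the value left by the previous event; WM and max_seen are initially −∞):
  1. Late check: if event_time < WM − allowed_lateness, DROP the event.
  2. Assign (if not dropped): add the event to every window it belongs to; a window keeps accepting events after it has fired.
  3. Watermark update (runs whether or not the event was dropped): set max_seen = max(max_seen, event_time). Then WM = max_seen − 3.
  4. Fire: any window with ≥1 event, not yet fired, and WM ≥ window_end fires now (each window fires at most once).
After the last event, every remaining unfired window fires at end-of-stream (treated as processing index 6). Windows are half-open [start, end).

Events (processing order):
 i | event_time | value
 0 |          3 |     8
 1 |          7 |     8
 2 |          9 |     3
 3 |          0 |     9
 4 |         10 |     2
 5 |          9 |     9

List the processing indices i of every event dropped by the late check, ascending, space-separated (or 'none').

i=0 t=3 v=8: → [3,7); WM=0
i=1 t=7 v=8: → [7,11); WM=4
i=2 t=9 v=3: → [7,13); WM=6
i=3 t=0 v=9: DROP (t<6-0); WM=6
i=4 t=10 v=2: → [7,14); WM=7
i=5 t=9 v=9: → [7,14); WM=7

3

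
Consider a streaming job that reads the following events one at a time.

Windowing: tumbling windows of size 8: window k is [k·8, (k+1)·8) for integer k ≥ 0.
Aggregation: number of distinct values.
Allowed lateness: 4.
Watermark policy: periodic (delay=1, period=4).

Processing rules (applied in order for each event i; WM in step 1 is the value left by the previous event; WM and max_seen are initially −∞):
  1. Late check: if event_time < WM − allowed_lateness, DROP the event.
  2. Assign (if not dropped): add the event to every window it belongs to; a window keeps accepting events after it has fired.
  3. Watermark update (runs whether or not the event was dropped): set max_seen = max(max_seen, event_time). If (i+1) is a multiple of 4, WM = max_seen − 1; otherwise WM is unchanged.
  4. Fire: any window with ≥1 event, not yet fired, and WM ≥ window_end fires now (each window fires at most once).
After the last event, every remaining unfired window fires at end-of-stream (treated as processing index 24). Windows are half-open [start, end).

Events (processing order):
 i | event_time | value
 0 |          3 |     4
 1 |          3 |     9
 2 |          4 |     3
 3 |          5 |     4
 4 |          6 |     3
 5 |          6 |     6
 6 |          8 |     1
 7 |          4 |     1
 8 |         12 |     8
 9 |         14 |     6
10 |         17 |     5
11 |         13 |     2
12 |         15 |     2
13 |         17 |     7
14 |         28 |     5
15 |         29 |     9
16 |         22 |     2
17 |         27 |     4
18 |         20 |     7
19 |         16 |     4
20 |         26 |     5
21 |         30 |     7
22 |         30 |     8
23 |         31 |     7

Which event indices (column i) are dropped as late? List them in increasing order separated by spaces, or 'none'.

16 18 19

i=0 t=3 v=4: → [0,8); WM=−∞
i=1 t=3 v=9: → [0,8); WM=−∞
i=2 t=4 v=3: → [0,8); WM=−∞
i=3 t=5 v=4: → [0,8); WM=4
i=4 t=6 v=3: → [0,8); WM=4
i=5 t=6 v=6: → [0,8); WM=4
i=6 t=8 v=1: → [8,16); WM=4
i=7 t=4 v=1: → [0,8); WM=7
i=8 t=12 v=8: → [8,16); WM=7
i=9 t=14 v=6: → [8,16); WM=7
i=10 t=17 v=5: → [16,24); WM=7
i=11 t=13 v=2: → [8,16); WM=16; [0,8) fires=5 [8,16) fires=4
i=12 t=15 v=2: → [8,16); WM=16
i=13 t=17 v=7: → [16,24); WM=16
i=14 t=28 v=5: → [24,32); WM=16
i=15 t=29 v=9: → [24,32); WM=28; [16,24) fires=2
i=16 t=22 v=2: DROP (t<28-4); WM=28
i=17 t=27 v=4: → [24,32); WM=28
i=18 t=20 v=7: DROP (t<28-4); WM=28
i=19 t=16 v=4: DROP (t<28-4); WM=28
i=20 t=26 v=5: → [24,32); WM=28
i=21 t=30 v=7: → [24,32); WM=28
i=22 t=30 v=8: → [24,32); WM=28
i=23 t=31 v=7: → [24,32); WM=30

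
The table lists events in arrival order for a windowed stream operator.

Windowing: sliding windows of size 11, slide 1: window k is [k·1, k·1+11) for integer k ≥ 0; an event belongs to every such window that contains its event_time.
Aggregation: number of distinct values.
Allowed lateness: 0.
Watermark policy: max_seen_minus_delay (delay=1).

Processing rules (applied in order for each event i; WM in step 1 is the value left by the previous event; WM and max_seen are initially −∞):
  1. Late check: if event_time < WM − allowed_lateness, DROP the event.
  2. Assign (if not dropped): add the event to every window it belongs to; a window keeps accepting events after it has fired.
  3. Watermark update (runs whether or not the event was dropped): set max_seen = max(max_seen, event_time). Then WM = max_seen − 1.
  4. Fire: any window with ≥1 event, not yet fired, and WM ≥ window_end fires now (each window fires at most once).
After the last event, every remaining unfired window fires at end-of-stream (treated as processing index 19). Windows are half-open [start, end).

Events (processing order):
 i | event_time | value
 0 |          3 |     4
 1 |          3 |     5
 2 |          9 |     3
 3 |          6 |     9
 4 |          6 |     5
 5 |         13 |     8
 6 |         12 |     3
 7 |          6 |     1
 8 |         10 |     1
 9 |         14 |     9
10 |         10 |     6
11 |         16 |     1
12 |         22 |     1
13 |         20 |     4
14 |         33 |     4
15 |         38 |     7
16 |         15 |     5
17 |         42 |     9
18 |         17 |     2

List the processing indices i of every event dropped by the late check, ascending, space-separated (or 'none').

i=0 t=3 v=4: → [3,14),[2,13),[1,12),[0,11); WM=2
i=1 t=3 v=5: → [3,14),[2,13),[1,12),[0,11); WM=2
i=2 t=9 v=3: → [9,20),[8,19),[7,18),[6,17),[5,16),[4,15),[3,14),[2,13),[1,12),[0,11); WM=8
i=3 t=6 v=9: DROP (t<8-0); WM=8
i=4 t=6 v=5: DROP (t<8-0); WM=8
i=5 t=13 v=8: → [13,24),[12,23),[11,22),[10,21),[9,20),[8,19),[7,18),[6,17),[5,16),[4,15),[3,14); WM=12; [0,11) fires=3 [1,12) fires=3
i=6 t=12 v=3: → [12,23),[11,22),[10,21),[9,20),[8,19),[7,18),[6,17),[5,16),[4,15),[3,14),[2,13); WM=12
i=7 t=6 v=1: DROP (t<12-0); WM=12
i=8 t=10 v=1: DROP (t<12-0); WM=12
i=9 t=14 v=9: → [14,25),[13,24),[12,23),[11,22),[10,21),[9,20),[8,19),[7,18),[6,17),[5,16),[4,15); WM=13; [2,13) fires=3
i=10 t=10 v=6: DROP (t<13-0); WM=13
i=11 t=16 v=1: → [16,27),[15,26),[14,25),[13,24),[12,23),[11,22),[10,21),[9,20),[8,19),[7,18),[6,17); WM=15; [3,14) fires=4 [4,15) fires=3
i=12 t=22 v=1: → [22,33),[21,32),[20,31),[19,30),[18,29),[17,28),[16,27),[15,26),[14,25),[13,24),[12,23); WM=21; [5,16) fires=3 [6,17) fires=4 [7,18) fires=4 [8,19) fires=4 [9,20) fires=4 [10,21) fires=4
i=13 t=20 v=4: DROP (t<21-0); WM=21
i=14 t=33 v=4: → [33,44),[32,43),[31,42),[30,41),[29,40),[28,39),[27,38),[26,37),[25,36),[24,35),[23,34); WM=32; [11,22) fires=4 [12,23) fires=4 [13,24) fires=3 [14,25) fires=2 [15,26) fires=1 [16,27) fires=1 [17,28) fires=1 [18,29) fires=1 [19,30) fires=1 [20,31) fires=1 [21,32) fires=1
i=15 t=38 v=7: → [38,49),[37,48),[36,47),[35,46),[34,45),[33,44),[32,43),[31,42),[30,41),[29,40),[28,39); WM=37; [22,33) fires=1 [23,34) fires=1 [24,35) fires=1 [25,36) fires=1 [26,37) fires=1
i=16 t=15 v=5: DROP (t<37-0); WM=37
i=17 t=42 v=9: → [42,53),[41,52),[40,51),[39,50),[38,49),[37,48),[36,47),[35,46),[34,45),[33,44),[32,43); WM=41; [27,38) fires=1 [28,39) fires=2 [29,40) fires=2 [30,41) fires=2
i=18 t=17 v=2: DROP (t<41-0); WM=41

3 4 7 8 10 13 16 18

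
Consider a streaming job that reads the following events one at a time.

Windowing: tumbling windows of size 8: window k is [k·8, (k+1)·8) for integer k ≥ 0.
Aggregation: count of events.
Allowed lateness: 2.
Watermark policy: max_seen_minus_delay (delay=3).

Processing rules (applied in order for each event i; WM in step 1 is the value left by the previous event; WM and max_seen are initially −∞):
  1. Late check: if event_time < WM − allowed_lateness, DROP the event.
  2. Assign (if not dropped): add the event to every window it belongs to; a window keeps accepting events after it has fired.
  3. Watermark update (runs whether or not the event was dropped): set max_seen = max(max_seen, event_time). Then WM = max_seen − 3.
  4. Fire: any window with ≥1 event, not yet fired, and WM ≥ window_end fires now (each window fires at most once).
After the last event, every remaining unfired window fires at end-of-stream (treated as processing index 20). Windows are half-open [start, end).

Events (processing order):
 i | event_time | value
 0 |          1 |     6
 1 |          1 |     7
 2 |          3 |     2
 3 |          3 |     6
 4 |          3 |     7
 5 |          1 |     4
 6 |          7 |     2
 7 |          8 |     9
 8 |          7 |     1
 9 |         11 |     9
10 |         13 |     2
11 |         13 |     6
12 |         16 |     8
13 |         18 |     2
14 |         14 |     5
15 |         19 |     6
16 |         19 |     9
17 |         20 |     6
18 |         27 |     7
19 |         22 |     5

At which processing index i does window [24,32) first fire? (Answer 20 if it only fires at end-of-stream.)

i=0 t=1 v=6: → [0,8); WM=-2
i=1 t=1 v=7: → [0,8); WM=-2
i=2 t=3 v=2: → [0,8); WM=0
i=3 t=3 v=6: → [0,8); WM=0
i=4 t=3 v=7: → [0,8); WM=0
i=5 t=1 v=4: → [0,8); WM=0
i=6 t=7 v=2: → [0,8); WM=4
i=7 t=8 v=9: → [8,16); WM=5
i=8 t=7 v=1: → [0,8); WM=5
i=9 t=11 v=9: → [8,16); WM=8; [0,8) fires=8
i=10 t=13 v=2: → [8,16); WM=10
i=11 t=13 v=6: → [8,16); WM=10
i=12 t=16 v=8: → [16,24); WM=13
i=13 t=18 v=2: → [16,24); WM=15
i=14 t=14 v=5: → [8,16); WM=15
i=15 t=19 v=6: → [16,24); WM=16; [8,16) fires=5
i=16 t=19 v=9: → [16,24); WM=16
i=17 t=20 v=6: → [16,24); WM=17
i=18 t=27 v=7: → [24,32); WM=24; [16,24) fires=5
i=19 t=22 v=5: → [16,24); WM=24

20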